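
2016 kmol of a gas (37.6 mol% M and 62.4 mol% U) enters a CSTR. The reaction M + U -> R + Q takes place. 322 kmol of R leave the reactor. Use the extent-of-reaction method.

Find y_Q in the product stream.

For R: n = n₀ + 1ξ → 322 = 0 + 1ξ, giving ξ = 322 kmol.
Outlet amounts (n = n₀ + ν ξ):
  M: 758 − 1(322) = 436
  U: 1258 − 1(322) = 936
  R: 0 + 1(322) = 322
  Q: 0 + 1(322) = 322
Total out = 2016 kmol; y_Q = 322 / 2016 = 0.1597.

0.16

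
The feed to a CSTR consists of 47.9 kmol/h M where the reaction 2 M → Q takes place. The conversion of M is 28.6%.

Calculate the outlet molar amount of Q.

6.85 kmol/h

M reacted = 0.286 × 47.9 = 13.7 kmol/h; ν_M = −2, so ξ = 13.7/2 = 6.85 kmol/h.
Outlet amounts (n = n₀ + ν ξ):
  M: 47.9 − 2(6.85) = 34.2
  Q: 0 + 1(6.85) = 6.85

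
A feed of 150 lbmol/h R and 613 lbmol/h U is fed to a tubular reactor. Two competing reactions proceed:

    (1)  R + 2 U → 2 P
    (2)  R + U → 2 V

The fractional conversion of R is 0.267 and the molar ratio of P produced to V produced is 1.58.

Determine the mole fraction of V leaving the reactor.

Conversion of R: R consumed = 0.267 × 150 = 40.05 lbmol/h = 1ξ₁ + 1ξ₂.
Selectivity: 2ξ₁ / (2ξ₂) = 1.58 → ξ₁ = 1.58 ξ₂.
Substitute: (1·1.58 + 1) ξ₂ = 40.05 → ξ₂ = 15.52 lbmol/h, ξ₁ = 24.53 lbmol/h.
Outlet amounts (n = n₀ + Σ ν·ξ):
  R: 150 − 1(24.53) − 1(15.52) = 109.9
  U: 613 − 2(24.53) − 1(15.52) = 548.4
  P: 0 + 2(24.53) = 49.05
  V: 0 + 2(15.52) = 31.05
Total out = 738.5 lbmol/h; y_V = 31.05 / 738.5 = 0.04204.

0.042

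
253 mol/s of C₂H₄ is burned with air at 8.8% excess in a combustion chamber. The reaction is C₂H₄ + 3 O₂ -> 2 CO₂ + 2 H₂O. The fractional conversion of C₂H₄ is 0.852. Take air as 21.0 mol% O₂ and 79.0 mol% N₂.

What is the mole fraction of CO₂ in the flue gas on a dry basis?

0.115

Stoichiometric O₂ = 3 × 253 = 759 mol/s; O₂ fed = 759 × 1.088 = 825.8 mol/s.
N₂ fed = 825.8 × 79/21 = 3107 mol/s.
Fuel reacted = 0.852 × 253 → ξ = 215.6 mol/s.
Outlet (n = n₀ + ν ξ):
  C₂H₄: 253 − 1(215.6) = 37.44
  O₂: 825.8 − 3(215.6) = 179.1
  N₂: 3107 (inert)
  CO₂: 0 + 2(215.6) = 431.1
  H₂O: 0 + 2(215.6) = 431.1
Dry total = 3754 mol/s; y_CO₂ (dry) = 431.1 / 3754 = 0.1148.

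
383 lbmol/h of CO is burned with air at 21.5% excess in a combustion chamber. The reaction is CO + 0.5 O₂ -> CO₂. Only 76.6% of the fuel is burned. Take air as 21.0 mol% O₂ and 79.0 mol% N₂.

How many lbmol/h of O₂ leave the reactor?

Stoichiometric O₂ = 0.5 × 383 = 191.5 lbmol/h; O₂ fed = 191.5 × 1.215 = 232.7 lbmol/h.
N₂ fed = 232.7 × 79/21 = 875.3 lbmol/h.
Fuel reacted = 0.766 × 383 → ξ = 293.4 lbmol/h.
Outlet (n = n₀ + ν ξ):
  CO: 383 − 1(293.4) = 89.62
  O₂: 232.7 − 0.5(293.4) = 85.98
  N₂: 875.3 (inert)
  CO₂: 0 + 1(293.4) = 293.4

86 lbmol/h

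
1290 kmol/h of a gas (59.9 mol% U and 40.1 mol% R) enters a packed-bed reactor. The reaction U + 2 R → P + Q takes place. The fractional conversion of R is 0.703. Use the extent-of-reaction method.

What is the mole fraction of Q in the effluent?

R reacted = 0.703 × 517.3 = 363.7 kmol/h; ν_R = −2, so ξ = 363.7/2 = 181.8 kmol/h.
Outlet amounts (n = n₀ + ν ξ):
  U: 772.7 − 1(181.8) = 590.9
  R: 517.3 − 2(181.8) = 153.6
  P: 0 + 1(181.8) = 181.8
  Q: 0 + 1(181.8) = 181.8
Total out = 1108 kmol/h; y_Q = 181.8 / 1108 = 0.1641.

0.164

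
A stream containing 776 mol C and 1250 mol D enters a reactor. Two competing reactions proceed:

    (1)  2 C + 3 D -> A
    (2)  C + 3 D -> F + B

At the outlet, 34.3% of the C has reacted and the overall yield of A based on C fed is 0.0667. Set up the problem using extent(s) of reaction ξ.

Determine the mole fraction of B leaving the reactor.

Yield of A: 1ξ₁ / 776 = 0.0667 → ξ₁ = 51.76 mol.
Conversion of C: 2ξ₁ + 1ξ₂ = 0.343 × 776 = 266.2 → ξ₂ = 162.6 mol.
Outlet amounts (n = n₀ + Σ ν·ξ):
  C: 776 − 2(51.76) − 1(162.6) = 509.8
  D: 1250 − 3(51.76) − 3(162.6) = 606.8
  A: 0 + 1(51.76) = 51.76
  F: 0 + 1(162.6) = 162.6
  B: 0 + 1(162.6) = 162.6
Total out = 1494 mol; y_B = 162.6 / 1494 = 0.1089.

0.109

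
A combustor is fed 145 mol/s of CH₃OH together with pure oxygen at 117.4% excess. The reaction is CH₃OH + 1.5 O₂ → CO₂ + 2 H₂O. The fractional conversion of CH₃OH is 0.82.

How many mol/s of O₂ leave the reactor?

294 mol/s

Stoichiometric O₂ = 1.5 × 145 = 217.5 mol/s; O₂ fed = 217.5 × 2.174 = 472.8 mol/s.
Fuel reacted = 0.82 × 145 → ξ = 118.9 mol/s.
Outlet (n = n₀ + ν ξ):
  CH₃OH: 145 − 1(118.9) = 26.1
  O₂: 472.8 − 1.5(118.9) = 294.5
  CO₂: 0 + 1(118.9) = 118.9
  H₂O: 0 + 2(118.9) = 237.8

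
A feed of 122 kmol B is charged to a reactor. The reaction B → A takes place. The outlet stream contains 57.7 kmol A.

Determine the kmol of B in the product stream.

For A: n = n₀ + 1ξ → 57.7 = 0 + 1ξ, giving ξ = 57.7 kmol.
Outlet amounts (n = n₀ + ν ξ):
  B: 122 − 1(57.7) = 64.3
  A: 0 + 1(57.7) = 57.7

64.3 kmol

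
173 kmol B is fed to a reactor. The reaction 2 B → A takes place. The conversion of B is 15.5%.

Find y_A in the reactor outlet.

0.084

B reacted = 0.155 × 173 = 26.82 kmol; ν_B = −2, so ξ = 26.82/2 = 13.41 kmol.
Outlet amounts (n = n₀ + ν ξ):
  B: 173 − 2(13.41) = 146.2
  A: 0 + 1(13.41) = 13.41
Total out = 159.6 kmol; y_A = 13.41 / 159.6 = 0.08401.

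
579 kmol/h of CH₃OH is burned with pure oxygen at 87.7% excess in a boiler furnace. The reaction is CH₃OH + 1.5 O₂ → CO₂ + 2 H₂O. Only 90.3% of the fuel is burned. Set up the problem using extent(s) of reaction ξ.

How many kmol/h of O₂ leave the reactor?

Stoichiometric O₂ = 1.5 × 579 = 868.5 kmol/h; O₂ fed = 868.5 × 1.877 = 1630 kmol/h.
Fuel reacted = 0.903 × 579 → ξ = 522.8 kmol/h.
Outlet (n = n₀ + ν ξ):
  CH₃OH: 579 − 1(522.8) = 56.16
  O₂: 1630 − 1.5(522.8) = 845.9
  CO₂: 0 + 1(522.8) = 522.8
  H₂O: 0 + 2(522.8) = 1046

846 kmol/h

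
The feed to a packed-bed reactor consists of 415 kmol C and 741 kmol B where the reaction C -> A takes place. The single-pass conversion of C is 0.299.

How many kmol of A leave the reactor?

C reacted = 0.299 × 415 = 124.1 kmol; ν_C = −1, so ξ = 124.1/1 = 124.1 kmol.
Outlet amounts (n = n₀ + ν ξ):
  C: 415 − 1(124.1) = 290.9
  A: 0 + 1(124.1) = 124.1
  B: 741 (inert)

124 kmol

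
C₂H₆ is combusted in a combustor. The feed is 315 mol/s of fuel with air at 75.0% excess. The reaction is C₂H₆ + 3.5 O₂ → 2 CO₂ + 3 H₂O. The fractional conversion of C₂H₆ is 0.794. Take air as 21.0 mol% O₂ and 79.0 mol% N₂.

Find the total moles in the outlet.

Stoichiometric O₂ = 3.5 × 315 = 1102 mol/s; O₂ fed = 1102 × 1.750 = 1929 mol/s.
N₂ fed = 1929 × 79/21 = 7258 mol/s.
Fuel reacted = 0.794 × 315 → ξ = 250.1 mol/s.
Outlet (n = n₀ + ν ξ):
  C₂H₆: 315 − 1(250.1) = 64.89
  O₂: 1929 − 3.5(250.1) = 1054
  N₂: 7258 (inert)
  CO₂: 0 + 2(250.1) = 500.2
  H₂O: 0 + 3(250.1) = 750.3
Total out = 64.89 + 1054 + 7258 + 500.2 + 750.3 = 9628 mol/s.

9630 mol/s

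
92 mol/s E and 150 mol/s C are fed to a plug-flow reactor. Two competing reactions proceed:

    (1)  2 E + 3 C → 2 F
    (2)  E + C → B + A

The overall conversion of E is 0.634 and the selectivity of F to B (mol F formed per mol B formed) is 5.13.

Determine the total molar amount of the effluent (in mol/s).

169 mol/s

Conversion of E: E consumed = 0.634 × 92 = 58.33 mol/s = 2ξ₁ + 1ξ₂.
Selectivity: 2ξ₁ / (1ξ₂) = 5.13 → ξ₁ = 2.565 ξ₂.
Substitute: (2·2.565 + 1) ξ₂ = 58.33 → ξ₂ = 9.515 mol/s, ξ₁ = 24.41 mol/s.
Outlet amounts (n = n₀ + Σ ν·ξ):
  E: 92 − 2(24.41) − 1(9.515) = 33.67
  C: 150 − 3(24.41) − 1(9.515) = 67.27
  F: 0 + 2(24.41) = 48.81
  B: 0 + 1(9.515) = 9.515
  A: 0 + 1(9.515) = 9.515
Total out = 33.67 + 67.27 + 48.81 + 9.515 + 9.515 = 168.8 mol/s.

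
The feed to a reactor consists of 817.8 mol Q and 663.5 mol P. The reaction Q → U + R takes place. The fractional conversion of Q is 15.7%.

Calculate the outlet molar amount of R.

128 mol

Q reacted = 0.157 × 817.8 = 128.4 mol; ν_Q = −1, so ξ = 128.4/1 = 128.4 mol.
Outlet amounts (n = n₀ + ν ξ):
  Q: 817.8 − 1(128.4) = 689.4
  U: 0 + 1(128.4) = 128.4
  R: 0 + 1(128.4) = 128.4
  P: 663.5 (inert)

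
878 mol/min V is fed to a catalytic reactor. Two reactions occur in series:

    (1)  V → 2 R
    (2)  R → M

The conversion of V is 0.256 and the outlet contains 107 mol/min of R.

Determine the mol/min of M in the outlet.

Conversion of V: V consumed = 1ξ₁ = 0.256 × 878 → ξ₁ = 224.8 mol/min.
R balance: n_R = 0 + 2ξ₁ − 1ξ₂ = 107 → ξ₂ = (2·224.8 − 107)/1 = 342.5 mol/min.
Outlet amounts (n = n₀ + Σ ν·ξ):
  V: 878 − 1(224.8) = 653.2
  R: 0 + 2(224.8) − 1(342.5) = 107
  M: 0 + 1(342.5) = 342.5

343 mol/min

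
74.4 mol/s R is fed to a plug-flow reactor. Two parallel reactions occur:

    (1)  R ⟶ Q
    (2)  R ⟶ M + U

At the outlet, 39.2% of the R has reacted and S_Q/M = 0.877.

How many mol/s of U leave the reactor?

Conversion of R: R consumed = 0.392 × 74.4 = 29.16 mol/s = 1ξ₁ + 1ξ₂.
Selectivity: 1ξ₁ / (1ξ₂) = 0.877 → ξ₁ = 0.877 ξ₂.
Substitute: (1·0.877 + 1) ξ₂ = 29.16 → ξ₂ = 15.54 mol/s, ξ₁ = 13.63 mol/s.
Outlet amounts (n = n₀ + Σ ν·ξ):
  R: 74.4 − 1(13.63) − 1(15.54) = 45.24
  Q: 0 + 1(13.63) = 13.63
  M: 0 + 1(15.54) = 15.54
  U: 0 + 1(15.54) = 15.54

15.5 mol/s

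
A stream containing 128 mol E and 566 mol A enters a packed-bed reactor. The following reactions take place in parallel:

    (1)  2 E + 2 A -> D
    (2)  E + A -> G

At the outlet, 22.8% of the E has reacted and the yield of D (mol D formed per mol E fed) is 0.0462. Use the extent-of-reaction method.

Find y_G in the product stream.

Yield of D: 1ξ₁ / 128 = 0.0462 → ξ₁ = 5.914 mol.
Conversion of E: 2ξ₁ + 1ξ₂ = 0.228 × 128 = 29.18 → ξ₂ = 17.36 mol.
Outlet amounts (n = n₀ + Σ ν·ξ):
  E: 128 − 2(5.914) − 1(17.36) = 98.82
  A: 566 − 2(5.914) − 1(17.36) = 536.8
  D: 0 + 1(5.914) = 5.914
  G: 0 + 1(17.36) = 17.36
Total out = 658.9 mol; y_G = 17.36 / 658.9 = 0.02634.

0.0263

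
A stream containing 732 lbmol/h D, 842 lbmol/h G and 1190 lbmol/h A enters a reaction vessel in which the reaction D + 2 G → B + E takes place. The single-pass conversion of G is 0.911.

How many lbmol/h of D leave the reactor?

348 lbmol/h

G reacted = 0.911 × 842 = 767.1 lbmol/h; ν_G = −2, so ξ = 767.1/2 = 383.5 lbmol/h.
Outlet amounts (n = n₀ + ν ξ):
  D: 732 − 1(383.5) = 348.5
  G: 842 − 2(383.5) = 74.94
  B: 0 + 1(383.5) = 383.5
  E: 0 + 1(383.5) = 383.5
  A: 1190 (inert)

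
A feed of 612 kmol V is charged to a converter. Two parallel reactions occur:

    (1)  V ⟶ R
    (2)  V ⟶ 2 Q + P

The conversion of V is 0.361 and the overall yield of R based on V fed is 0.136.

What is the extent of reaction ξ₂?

Yield of R: 1ξ₁ / 612 = 0.136 → ξ₁ = 83.23 kmol.
Conversion of V: 1ξ₁ + 1ξ₂ = 0.361 × 612 = 220.9 → ξ₂ = 137.7 kmol.
Outlet amounts (n = n₀ + Σ ν·ξ):
  V: 612 − 1(83.23) − 1(137.7) = 391.1
  R: 0 + 1(83.23) = 83.23
  Q: 0 + 2(137.7) = 275.4
  P: 0 + 1(137.7) = 137.7

ξ₂ = 138 kmol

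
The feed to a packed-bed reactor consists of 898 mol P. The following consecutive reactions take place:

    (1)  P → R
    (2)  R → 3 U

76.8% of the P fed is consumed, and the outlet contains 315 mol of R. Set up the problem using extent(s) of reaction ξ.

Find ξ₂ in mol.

ξ₂ = 375 mol

Conversion of P: P consumed = 1ξ₁ = 0.768 × 898 → ξ₁ = 689.7 mol.
R balance: n_R = 0 + 1ξ₁ − 1ξ₂ = 315 → ξ₂ = (1·689.7 − 315)/1 = 374.7 mol.
Outlet amounts (n = n₀ + Σ ν·ξ):
  P: 898 − 1(689.7) = 208.3
  R: 0 + 1(689.7) − 1(374.7) = 315
  U: 0 + 3(374.7) = 1124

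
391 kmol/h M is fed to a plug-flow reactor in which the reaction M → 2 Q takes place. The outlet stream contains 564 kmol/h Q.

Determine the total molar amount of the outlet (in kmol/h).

673 kmol/h

For Q: n = n₀ + 2ξ → 564 = 0 + 2ξ, giving ξ = 282 kmol/h.
Outlet amounts (n = n₀ + ν ξ):
  M: 391 − 1(282) = 109
  Q: 0 + 2(282) = 564
Total out = 109 + 564 = 673 kmol/h.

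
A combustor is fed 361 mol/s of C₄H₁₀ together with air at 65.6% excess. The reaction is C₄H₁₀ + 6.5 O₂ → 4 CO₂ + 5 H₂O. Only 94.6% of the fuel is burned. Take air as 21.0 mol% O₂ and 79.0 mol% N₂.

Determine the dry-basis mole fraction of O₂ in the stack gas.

0.0943

Stoichiometric O₂ = 6.5 × 361 = 2346 mol/s; O₂ fed = 2346 × 1.656 = 3886 mol/s.
N₂ fed = 3886 × 79/21 = 14620 mol/s.
Fuel reacted = 0.946 × 361 → ξ = 341.5 mol/s.
Outlet (n = n₀ + ν ξ):
  C₄H₁₀: 361 − 1(341.5) = 19.49
  O₂: 3886 − 6.5(341.5) = 1666
  N₂: 14620 (inert)
  CO₂: 0 + 4(341.5) = 1366
  H₂O: 0 + 5(341.5) = 1708
Dry total = 17670 mol/s; y_O₂ (dry) = 1666 / 17670 = 0.09429.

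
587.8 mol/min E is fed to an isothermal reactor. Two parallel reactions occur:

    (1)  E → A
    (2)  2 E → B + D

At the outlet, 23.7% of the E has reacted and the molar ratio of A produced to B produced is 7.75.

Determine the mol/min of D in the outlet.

Conversion of E: E consumed = 0.237 × 587.8 = 139.3 mol/min = 1ξ₁ + 2ξ₂.
Selectivity: 1ξ₁ / (1ξ₂) = 7.75 → ξ₁ = 7.75 ξ₂.
Substitute: (1·7.75 + 2) ξ₂ = 139.3 → ξ₂ = 14.29 mol/min, ξ₁ = 110.7 mol/min.
Outlet amounts (n = n₀ + Σ ν·ξ):
  E: 587.8 − 1(110.7) − 2(14.29) = 448.5
  A: 0 + 1(110.7) = 110.7
  B: 0 + 1(14.29) = 14.29
  D: 0 + 1(14.29) = 14.29

14.3 mol/min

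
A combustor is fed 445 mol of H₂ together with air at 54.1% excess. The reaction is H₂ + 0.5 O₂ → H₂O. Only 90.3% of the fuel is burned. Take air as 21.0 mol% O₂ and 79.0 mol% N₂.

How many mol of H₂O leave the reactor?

Stoichiometric O₂ = 0.5 × 445 = 222.5 mol; O₂ fed = 222.5 × 1.541 = 342.9 mol.
N₂ fed = 342.9 × 79/21 = 1290 mol.
Fuel reacted = 0.903 × 445 → ξ = 401.8 mol.
Outlet (n = n₀ + ν ξ):
  H₂: 445 − 1(401.8) = 43.16
  O₂: 342.9 − 0.5(401.8) = 142
  N₂: 1290 (inert)
  H₂O: 0 + 1(401.8) = 401.8

402 mol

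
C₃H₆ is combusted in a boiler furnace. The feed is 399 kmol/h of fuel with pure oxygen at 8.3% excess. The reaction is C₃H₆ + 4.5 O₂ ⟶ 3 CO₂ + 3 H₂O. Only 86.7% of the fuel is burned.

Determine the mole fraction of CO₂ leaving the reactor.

0.412

Stoichiometric O₂ = 4.5 × 399 = 1796 kmol/h; O₂ fed = 1796 × 1.083 = 1945 kmol/h.
Fuel reacted = 0.867 × 399 → ξ = 345.9 kmol/h.
Outlet (n = n₀ + ν ξ):
  C₃H₆: 399 − 1(345.9) = 53.07
  O₂: 1945 − 4.5(345.9) = 387.8
  CO₂: 0 + 3(345.9) = 1038
  H₂O: 0 + 3(345.9) = 1038
Total out = 2516 kmol/h; y_CO₂ = 1038 / 2516 = 0.4124.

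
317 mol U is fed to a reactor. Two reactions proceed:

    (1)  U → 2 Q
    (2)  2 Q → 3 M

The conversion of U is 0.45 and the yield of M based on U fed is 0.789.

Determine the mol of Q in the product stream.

119 mol

Conversion of U: U consumed = 1ξ₁ = 0.45 × 317 → ξ₁ = 142.7 mol.
Yield of M: 3ξ₂ / 317 = 0.789 → ξ₂ = 83.37 mol.
Outlet amounts (n = n₀ + Σ ν·ξ):
  U: 317 − 1(142.7) = 174.3
  Q: 0 + 2(142.7) − 2(83.37) = 118.6
  M: 0 + 3(83.37) = 250.1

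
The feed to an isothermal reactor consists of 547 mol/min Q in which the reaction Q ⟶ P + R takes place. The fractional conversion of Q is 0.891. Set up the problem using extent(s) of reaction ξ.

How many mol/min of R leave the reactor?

Q reacted = 0.891 × 547 = 487.4 mol/min; ν_Q = −1, so ξ = 487.4/1 = 487.4 mol/min.
Outlet amounts (n = n₀ + ν ξ):
  Q: 547 − 1(487.4) = 59.62
  P: 0 + 1(487.4) = 487.4
  R: 0 + 1(487.4) = 487.4

487 mol/min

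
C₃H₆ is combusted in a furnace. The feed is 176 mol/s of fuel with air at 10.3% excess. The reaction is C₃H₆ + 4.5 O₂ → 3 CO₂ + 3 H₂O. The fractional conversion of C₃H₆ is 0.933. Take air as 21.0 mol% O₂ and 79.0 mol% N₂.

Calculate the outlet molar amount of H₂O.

493 mol/s

Stoichiometric O₂ = 4.5 × 176 = 792 mol/s; O₂ fed = 792 × 1.103 = 873.6 mol/s.
N₂ fed = 873.6 × 79/21 = 3286 mol/s.
Fuel reacted = 0.933 × 176 → ξ = 164.2 mol/s.
Outlet (n = n₀ + ν ξ):
  C₃H₆: 176 − 1(164.2) = 11.79
  O₂: 873.6 − 4.5(164.2) = 134.6
  N₂: 3286 (inert)
  CO₂: 0 + 3(164.2) = 492.6
  H₂O: 0 + 3(164.2) = 492.6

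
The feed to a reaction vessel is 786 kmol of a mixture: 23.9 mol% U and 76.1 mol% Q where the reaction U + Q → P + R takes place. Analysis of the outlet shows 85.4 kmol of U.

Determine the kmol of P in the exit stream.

For U: n = n₀ − 1ξ → 85.4 = 187.9 − 1ξ, giving ξ = 102.5 kmol.
Outlet amounts (n = n₀ + ν ξ):
  U: 187.9 − 1(102.5) = 85.4
  Q: 598.1 − 1(102.5) = 495.7
  P: 0 + 1(102.5) = 102.5
  R: 0 + 1(102.5) = 102.5

102 kmol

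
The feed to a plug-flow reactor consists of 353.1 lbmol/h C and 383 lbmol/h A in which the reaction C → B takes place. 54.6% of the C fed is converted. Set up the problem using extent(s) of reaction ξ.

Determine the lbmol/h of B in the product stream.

193 lbmol/h

C reacted = 0.546 × 353.1 = 192.8 lbmol/h; ν_C = −1, so ξ = 192.8/1 = 192.8 lbmol/h.
Outlet amounts (n = n₀ + ν ξ):
  C: 353.1 − 1(192.8) = 160.3
  B: 0 + 1(192.8) = 192.8
  A: 383 (inert)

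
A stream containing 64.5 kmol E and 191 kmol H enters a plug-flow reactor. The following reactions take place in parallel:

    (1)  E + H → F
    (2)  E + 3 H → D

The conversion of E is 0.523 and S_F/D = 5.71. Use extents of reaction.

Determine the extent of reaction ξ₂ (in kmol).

ξ₂ = 5.03 kmol

Conversion of E: E consumed = 0.523 × 64.5 = 33.73 kmol = 1ξ₁ + 1ξ₂.
Selectivity: 1ξ₁ / (1ξ₂) = 5.71 → ξ₁ = 5.71 ξ₂.
Substitute: (1·5.71 + 1) ξ₂ = 33.73 → ξ₂ = 5.027 kmol, ξ₁ = 28.71 kmol.
Outlet amounts (n = n₀ + Σ ν·ξ):
  E: 64.5 − 1(28.71) − 1(5.027) = 30.77
  H: 191 − 1(28.71) − 3(5.027) = 147.2
  F: 0 + 1(28.71) = 28.71
  D: 0 + 1(5.027) = 5.027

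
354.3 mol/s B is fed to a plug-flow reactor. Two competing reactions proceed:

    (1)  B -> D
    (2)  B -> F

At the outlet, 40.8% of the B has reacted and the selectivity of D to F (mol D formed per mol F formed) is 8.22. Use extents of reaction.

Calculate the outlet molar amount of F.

Conversion of B: B consumed = 0.408 × 354.3 = 144.6 mol/s = 1ξ₁ + 1ξ₂.
Selectivity: 1ξ₁ / (1ξ₂) = 8.22 → ξ₁ = 8.22 ξ₂.
Substitute: (1·8.22 + 1) ξ₂ = 144.6 → ξ₂ = 15.68 mol/s, ξ₁ = 128.9 mol/s.
Outlet amounts (n = n₀ + Σ ν·ξ):
  B: 354.3 − 1(128.9) − 1(15.68) = 209.7
  D: 0 + 1(128.9) = 128.9
  F: 0 + 1(15.68) = 15.68

15.7 mol/s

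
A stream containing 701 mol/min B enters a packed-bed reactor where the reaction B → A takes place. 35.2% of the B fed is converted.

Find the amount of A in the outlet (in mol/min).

247 mol/min

B reacted = 0.352 × 701 = 246.8 mol/min; ν_B = −1, so ξ = 246.8/1 = 246.8 mol/min.
Outlet amounts (n = n₀ + ν ξ):
  B: 701 − 1(246.8) = 454.2
  A: 0 + 1(246.8) = 246.8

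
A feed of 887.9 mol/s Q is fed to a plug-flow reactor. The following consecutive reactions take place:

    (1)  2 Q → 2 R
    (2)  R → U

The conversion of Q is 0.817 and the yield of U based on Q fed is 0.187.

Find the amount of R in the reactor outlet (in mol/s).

559 mol/s

Conversion of Q: Q consumed = 2ξ₁ = 0.817 × 887.9 → ξ₁ = 362.7 mol/s.
Yield of U: 1ξ₂ / 887.9 = 0.187 → ξ₂ = 166 mol/s.
Outlet amounts (n = n₀ + Σ ν·ξ):
  Q: 887.9 − 2(362.7) = 162.5
  R: 0 + 2(362.7) − 1(166) = 559.4
  U: 0 + 1(166) = 166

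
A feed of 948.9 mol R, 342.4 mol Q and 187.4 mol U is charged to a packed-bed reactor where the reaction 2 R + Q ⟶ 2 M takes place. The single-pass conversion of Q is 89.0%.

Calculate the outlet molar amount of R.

Q reacted = 0.89 × 342.4 = 304.7 mol; ν_Q = −1, so ξ = 304.7/1 = 304.7 mol.
Outlet amounts (n = n₀ + ν ξ):
  R: 948.9 − 2(304.7) = 339.4
  Q: 342.4 − 1(304.7) = 37.66
  M: 0 + 2(304.7) = 609.5
  U: 187.4 (inert)

339 mol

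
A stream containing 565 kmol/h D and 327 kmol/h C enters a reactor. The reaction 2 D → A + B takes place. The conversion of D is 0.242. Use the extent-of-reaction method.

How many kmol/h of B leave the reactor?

D reacted = 0.242 × 565 = 136.7 kmol/h; ν_D = −2, so ξ = 136.7/2 = 68.36 kmol/h.
Outlet amounts (n = n₀ + ν ξ):
  D: 565 − 2(68.36) = 428.3
  A: 0 + 1(68.36) = 68.36
  B: 0 + 1(68.36) = 68.36
  C: 327 (inert)

68.4 kmol/h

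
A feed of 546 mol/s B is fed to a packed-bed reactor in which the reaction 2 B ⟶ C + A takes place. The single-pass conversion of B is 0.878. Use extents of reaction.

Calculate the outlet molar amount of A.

B reacted = 0.878 × 546 = 479.4 mol/s; ν_B = −2, so ξ = 479.4/2 = 239.7 mol/s.
Outlet amounts (n = n₀ + ν ξ):
  B: 546 − 2(239.7) = 66.61
  C: 0 + 1(239.7) = 239.7
  A: 0 + 1(239.7) = 239.7

240 mol/s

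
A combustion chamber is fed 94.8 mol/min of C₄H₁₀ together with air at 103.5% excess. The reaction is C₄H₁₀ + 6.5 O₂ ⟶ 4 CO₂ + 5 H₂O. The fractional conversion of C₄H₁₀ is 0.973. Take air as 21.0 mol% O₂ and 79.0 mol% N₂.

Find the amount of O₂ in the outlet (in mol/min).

Stoichiometric O₂ = 6.5 × 94.8 = 616.2 mol/min; O₂ fed = 616.2 × 2.035 = 1254 mol/min.
N₂ fed = 1254 × 79/21 = 4717 mol/min.
Fuel reacted = 0.973 × 94.8 → ξ = 92.24 mol/min.
Outlet (n = n₀ + ν ξ):
  C₄H₁₀: 94.8 − 1(92.24) = 2.56
  O₂: 1254 − 6.5(92.24) = 654.4
  N₂: 4717 (inert)
  CO₂: 0 + 4(92.24) = 369
  H₂O: 0 + 5(92.24) = 461.2

654 mol/min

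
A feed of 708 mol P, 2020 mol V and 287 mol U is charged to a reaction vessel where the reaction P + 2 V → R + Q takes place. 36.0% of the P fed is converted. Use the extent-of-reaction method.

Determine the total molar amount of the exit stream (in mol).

P reacted = 0.36 × 708 = 254.9 mol; ν_P = −1, so ξ = 254.9/1 = 254.9 mol.
Outlet amounts (n = n₀ + ν ξ):
  P: 708 − 1(254.9) = 453.1
  V: 2020 − 2(254.9) = 1510
  R: 0 + 1(254.9) = 254.9
  Q: 0 + 1(254.9) = 254.9
  U: 287 (inert)
Total out = 453.1 + 1510 + 254.9 + 254.9 + 287 = 2760 mol.

2760 mol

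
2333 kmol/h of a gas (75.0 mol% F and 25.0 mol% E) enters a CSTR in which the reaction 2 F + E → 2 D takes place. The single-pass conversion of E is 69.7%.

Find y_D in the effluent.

0.422

E reacted = 0.697 × 583.2 = 406.5 kmol/h; ν_E = −1, so ξ = 406.5/1 = 406.5 kmol/h.
Outlet amounts (n = n₀ + ν ξ):
  F: 1750 − 2(406.5) = 936.7
  E: 583.2 − 1(406.5) = 176.7
  D: 0 + 2(406.5) = 813.1
Total out = 1926 kmol/h; y_D = 813.1 / 1926 = 0.422.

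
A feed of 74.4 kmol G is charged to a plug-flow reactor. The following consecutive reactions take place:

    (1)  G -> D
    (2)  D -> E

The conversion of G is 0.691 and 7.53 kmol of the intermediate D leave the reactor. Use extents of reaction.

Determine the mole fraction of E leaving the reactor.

0.59

Conversion of G: G consumed = 1ξ₁ = 0.691 × 74.4 → ξ₁ = 51.41 kmol.
D balance: n_D = 0 + 1ξ₁ − 1ξ₂ = 7.53 → ξ₂ = (1·51.41 − 7.53)/1 = 43.88 kmol.
Outlet amounts (n = n₀ + Σ ν·ξ):
  G: 74.4 − 1(51.41) = 22.99
  D: 0 + 1(51.41) − 1(43.88) = 7.53
  E: 0 + 1(43.88) = 43.88
Total out = 74.4 kmol; y_E = 43.88 / 74.4 = 0.5898.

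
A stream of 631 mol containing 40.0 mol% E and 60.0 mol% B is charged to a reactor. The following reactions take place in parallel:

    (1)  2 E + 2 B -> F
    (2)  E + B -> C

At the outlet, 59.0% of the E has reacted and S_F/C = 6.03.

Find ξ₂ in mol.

ξ₂ = 11.4 mol

Conversion of E: E consumed = 0.59 × 252.4 = 148.9 mol = 2ξ₁ + 1ξ₂.
Selectivity: 1ξ₁ / (1ξ₂) = 6.03 → ξ₁ = 6.03 ξ₂.
Substitute: (2·6.03 + 1) ξ₂ = 148.9 → ξ₂ = 11.4 mol, ξ₁ = 68.76 mol.
Outlet amounts (n = n₀ + Σ ν·ξ):
  E: 252.4 − 2(68.76) − 1(11.4) = 103.5
  B: 378.6 − 2(68.76) − 1(11.4) = 229.7
  F: 0 + 1(68.76) = 68.76
  C: 0 + 1(11.4) = 11.4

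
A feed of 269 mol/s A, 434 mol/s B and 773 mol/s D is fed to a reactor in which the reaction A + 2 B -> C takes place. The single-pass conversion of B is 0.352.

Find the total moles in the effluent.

B reacted = 0.352 × 434 = 152.8 mol/s; ν_B = −2, so ξ = 152.8/2 = 76.38 mol/s.
Outlet amounts (n = n₀ + ν ξ):
  A: 269 − 1(76.38) = 192.6
  B: 434 − 2(76.38) = 281.2
  C: 0 + 1(76.38) = 76.38
  D: 773 (inert)
Total out = 192.6 + 281.2 + 76.38 + 773 = 1323 mol/s.

1320 mol/s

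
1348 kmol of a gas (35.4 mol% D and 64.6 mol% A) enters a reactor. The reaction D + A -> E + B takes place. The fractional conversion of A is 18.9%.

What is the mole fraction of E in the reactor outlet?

A reacted = 0.189 × 870.8 = 164.6 kmol; ν_A = −1, so ξ = 164.6/1 = 164.6 kmol.
Outlet amounts (n = n₀ + ν ξ):
  D: 477.2 − 1(164.6) = 312.6
  A: 870.8 − 1(164.6) = 706.2
  E: 0 + 1(164.6) = 164.6
  B: 0 + 1(164.6) = 164.6
Total out = 1348 kmol; y_E = 164.6 / 1348 = 0.1221.

0.122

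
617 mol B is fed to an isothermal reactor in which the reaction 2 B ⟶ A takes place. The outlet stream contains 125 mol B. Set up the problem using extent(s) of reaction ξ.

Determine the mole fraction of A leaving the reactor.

For B: n = n₀ − 2ξ → 125 = 617 − 2ξ, giving ξ = 246 mol.
Outlet amounts (n = n₀ + ν ξ):
  B: 617 − 2(246) = 125
  A: 0 + 1(246) = 246
Total out = 371 mol; y_A = 246 / 371 = 0.6631.

0.663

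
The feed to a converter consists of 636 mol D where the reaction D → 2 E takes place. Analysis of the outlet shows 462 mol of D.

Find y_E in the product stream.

0.43

For D: n = n₀ − 1ξ → 462 = 636 − 1ξ, giving ξ = 174 mol.
Outlet amounts (n = n₀ + ν ξ):
  D: 636 − 1(174) = 462
  E: 0 + 2(174) = 348
Total out = 810 mol; y_E = 348 / 810 = 0.4296.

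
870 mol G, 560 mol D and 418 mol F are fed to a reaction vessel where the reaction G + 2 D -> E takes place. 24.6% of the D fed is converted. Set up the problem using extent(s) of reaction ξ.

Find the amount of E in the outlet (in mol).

D reacted = 0.246 × 560 = 137.8 mol; ν_D = −2, so ξ = 137.8/2 = 68.88 mol.
Outlet amounts (n = n₀ + ν ξ):
  G: 870 − 1(68.88) = 801.1
  D: 560 − 2(68.88) = 422.2
  E: 0 + 1(68.88) = 68.88
  F: 418 (inert)

68.9 mol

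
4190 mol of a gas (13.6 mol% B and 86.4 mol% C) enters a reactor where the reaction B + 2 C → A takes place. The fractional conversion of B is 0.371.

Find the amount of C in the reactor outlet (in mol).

3200 mol

B reacted = 0.371 × 569.8 = 211.4 mol; ν_B = −1, so ξ = 211.4/1 = 211.4 mol.
Outlet amounts (n = n₀ + ν ξ):
  B: 569.8 − 1(211.4) = 358.4
  C: 3620 − 2(211.4) = 3197
  A: 0 + 1(211.4) = 211.4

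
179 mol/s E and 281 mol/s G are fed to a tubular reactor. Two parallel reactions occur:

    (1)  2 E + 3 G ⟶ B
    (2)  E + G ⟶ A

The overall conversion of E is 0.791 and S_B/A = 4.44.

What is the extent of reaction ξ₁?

ξ₁ = 63.6 mol/s

Conversion of E: E consumed = 0.791 × 179 = 141.6 mol/s = 2ξ₁ + 1ξ₂.
Selectivity: 1ξ₁ / (1ξ₂) = 4.44 → ξ₁ = 4.44 ξ₂.
Substitute: (2·4.44 + 1) ξ₂ = 141.6 → ξ₂ = 14.33 mol/s, ξ₁ = 63.63 mol/s.
Outlet amounts (n = n₀ + Σ ν·ξ):
  E: 179 − 2(63.63) − 1(14.33) = 37.41
  G: 281 − 3(63.63) − 1(14.33) = 75.78
  B: 0 + 1(63.63) = 63.63
  A: 0 + 1(14.33) = 14.33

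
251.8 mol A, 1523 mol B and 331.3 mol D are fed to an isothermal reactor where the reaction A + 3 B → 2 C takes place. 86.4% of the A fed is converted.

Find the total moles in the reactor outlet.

A reacted = 0.864 × 251.8 = 217.6 mol; ν_A = −1, so ξ = 217.6/1 = 217.6 mol.
Outlet amounts (n = n₀ + ν ξ):
  A: 251.8 − 1(217.6) = 34.24
  B: 1523 − 3(217.6) = 870.3
  C: 0 + 2(217.6) = 435.1
  D: 331.3 (inert)
Total out = 34.24 + 870.3 + 435.1 + 331.3 = 1671 mol.

1670 mol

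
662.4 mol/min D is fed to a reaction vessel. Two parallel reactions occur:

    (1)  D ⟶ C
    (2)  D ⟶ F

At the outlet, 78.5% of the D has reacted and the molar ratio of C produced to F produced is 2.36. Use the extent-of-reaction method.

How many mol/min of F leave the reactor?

155 mol/min

Conversion of D: D consumed = 0.785 × 662.4 = 520 mol/min = 1ξ₁ + 1ξ₂.
Selectivity: 1ξ₁ / (1ξ₂) = 2.36 → ξ₁ = 2.36 ξ₂.
Substitute: (1·2.36 + 1) ξ₂ = 520 → ξ₂ = 154.8 mol/min, ξ₁ = 365.2 mol/min.
Outlet amounts (n = n₀ + Σ ν·ξ):
  D: 662.4 − 1(365.2) − 1(154.8) = 142.4
  C: 0 + 1(365.2) = 365.2
  F: 0 + 1(154.8) = 154.8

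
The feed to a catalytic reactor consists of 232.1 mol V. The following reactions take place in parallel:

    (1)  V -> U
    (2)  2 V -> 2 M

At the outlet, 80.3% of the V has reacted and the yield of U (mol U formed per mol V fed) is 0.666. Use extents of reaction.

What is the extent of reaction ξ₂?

Yield of U: 1ξ₁ / 232.1 = 0.666 → ξ₁ = 154.6 mol.
Conversion of V: 1ξ₁ + 2ξ₂ = 0.803 × 232.1 = 186.4 → ξ₂ = 15.9 mol.
Outlet amounts (n = n₀ + Σ ν·ξ):
  V: 232.1 − 1(154.6) − 2(15.9) = 45.72
  U: 0 + 1(154.6) = 154.6
  M: 0 + 2(15.9) = 31.8

ξ₂ = 15.9 mol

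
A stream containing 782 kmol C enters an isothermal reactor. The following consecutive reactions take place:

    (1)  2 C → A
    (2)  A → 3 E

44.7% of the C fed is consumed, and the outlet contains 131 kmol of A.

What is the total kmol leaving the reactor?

Conversion of C: C consumed = 2ξ₁ = 0.447 × 782 → ξ₁ = 174.8 kmol.
A balance: n_A = 0 + 1ξ₁ − 1ξ₂ = 131 → ξ₂ = (1·174.8 − 131)/1 = 43.78 kmol.
Outlet amounts (n = n₀ + Σ ν·ξ):
  C: 782 − 2(174.8) = 432.4
  A: 0 + 1(174.8) − 1(43.78) = 131
  E: 0 + 3(43.78) = 131.3
Total out = 432.4 + 131 + 131.3 = 694.8 kmol.

695 kmol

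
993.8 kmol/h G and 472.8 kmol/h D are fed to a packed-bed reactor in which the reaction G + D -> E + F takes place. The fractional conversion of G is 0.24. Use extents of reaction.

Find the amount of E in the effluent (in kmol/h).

G reacted = 0.24 × 993.8 = 238.5 kmol/h; ν_G = −1, so ξ = 238.5/1 = 238.5 kmol/h.
Outlet amounts (n = n₀ + ν ξ):
  G: 993.8 − 1(238.5) = 755.3
  D: 472.8 − 1(238.5) = 234.3
  E: 0 + 1(238.5) = 238.5
  F: 0 + 1(238.5) = 238.5

239 kmol/h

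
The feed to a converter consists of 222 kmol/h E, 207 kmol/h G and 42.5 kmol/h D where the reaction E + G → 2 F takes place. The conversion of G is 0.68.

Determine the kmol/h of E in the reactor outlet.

81.2 kmol/h

G reacted = 0.68 × 207 = 140.8 kmol/h; ν_G = −1, so ξ = 140.8/1 = 140.8 kmol/h.
Outlet amounts (n = n₀ + ν ξ):
  E: 222 − 1(140.8) = 81.24
  G: 207 − 1(140.8) = 66.24
  F: 0 + 2(140.8) = 281.5
  D: 42.5 (inert)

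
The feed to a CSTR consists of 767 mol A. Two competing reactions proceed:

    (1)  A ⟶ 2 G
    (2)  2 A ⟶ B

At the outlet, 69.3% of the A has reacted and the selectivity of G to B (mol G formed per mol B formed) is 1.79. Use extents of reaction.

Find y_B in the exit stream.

0.246

Conversion of A: A consumed = 0.693 × 767 = 531.5 mol = 1ξ₁ + 2ξ₂.
Selectivity: 2ξ₁ / (1ξ₂) = 1.79 → ξ₁ = 0.895 ξ₂.
Substitute: (1·0.895 + 2) ξ₂ = 531.5 → ξ₂ = 183.6 mol, ξ₁ = 164.3 mol.
Outlet amounts (n = n₀ + Σ ν·ξ):
  A: 767 − 1(164.3) − 2(183.6) = 235.5
  G: 0 + 2(164.3) = 328.6
  B: 0 + 1(183.6) = 183.6
Total out = 747.7 mol; y_B = 183.6 / 747.7 = 0.2456.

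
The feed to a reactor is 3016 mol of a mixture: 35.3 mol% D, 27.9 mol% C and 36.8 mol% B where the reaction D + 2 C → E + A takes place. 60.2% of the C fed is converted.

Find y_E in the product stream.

0.0917

C reacted = 0.602 × 841.5 = 506.6 mol; ν_C = −2, so ξ = 506.6/2 = 253.3 mol.
Outlet amounts (n = n₀ + ν ξ):
  D: 1065 − 1(253.3) = 811.4
  C: 841.5 − 2(253.3) = 334.9
  E: 0 + 1(253.3) = 253.3
  A: 0 + 1(253.3) = 253.3
  B: 1110 (inert)
Total out = 2763 mol; y_E = 253.3 / 2763 = 0.09168.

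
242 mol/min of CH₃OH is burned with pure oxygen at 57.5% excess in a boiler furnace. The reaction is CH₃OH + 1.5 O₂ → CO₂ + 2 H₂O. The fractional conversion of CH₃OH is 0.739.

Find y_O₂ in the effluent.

0.336

Stoichiometric O₂ = 1.5 × 242 = 363 mol/min; O₂ fed = 363 × 1.575 = 571.7 mol/min.
Fuel reacted = 0.739 × 242 → ξ = 178.8 mol/min.
Outlet (n = n₀ + ν ξ):
  CH₃OH: 242 − 1(178.8) = 63.16
  O₂: 571.7 − 1.5(178.8) = 303.5
  CO₂: 0 + 1(178.8) = 178.8
  H₂O: 0 + 2(178.8) = 357.7
Total out = 903.1 mol/min; y_O₂ = 303.5 / 903.1 = 0.336.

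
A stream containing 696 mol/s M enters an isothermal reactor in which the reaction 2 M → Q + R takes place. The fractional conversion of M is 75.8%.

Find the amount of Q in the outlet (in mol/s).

264 mol/s

M reacted = 0.758 × 696 = 527.6 mol/s; ν_M = −2, so ξ = 527.6/2 = 263.8 mol/s.
Outlet amounts (n = n₀ + ν ξ):
  M: 696 − 2(263.8) = 168.4
  Q: 0 + 1(263.8) = 263.8
  R: 0 + 1(263.8) = 263.8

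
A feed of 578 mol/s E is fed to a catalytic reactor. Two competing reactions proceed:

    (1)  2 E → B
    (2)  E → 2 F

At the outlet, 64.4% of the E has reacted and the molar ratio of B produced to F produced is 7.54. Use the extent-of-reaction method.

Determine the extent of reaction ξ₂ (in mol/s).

Conversion of E: E consumed = 0.644 × 578 = 372.2 mol/s = 2ξ₁ + 1ξ₂.
Selectivity: 1ξ₁ / (2ξ₂) = 7.54 → ξ₁ = 15.08 ξ₂.
Substitute: (2·15.08 + 1) ξ₂ = 372.2 → ξ₂ = 11.95 mol/s, ξ₁ = 180.1 mol/s.
Outlet amounts (n = n₀ + Σ ν·ξ):
  E: 578 − 2(180.1) − 1(11.95) = 205.8
  B: 0 + 1(180.1) = 180.1
  F: 0 + 2(11.95) = 23.89

ξ₂ = 11.9 mol/s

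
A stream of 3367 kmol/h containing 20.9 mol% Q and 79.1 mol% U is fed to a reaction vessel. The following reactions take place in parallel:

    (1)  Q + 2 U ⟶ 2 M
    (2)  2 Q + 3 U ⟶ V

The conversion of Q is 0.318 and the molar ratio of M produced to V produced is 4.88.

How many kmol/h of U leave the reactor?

2270 kmol/h

Conversion of Q: Q consumed = 0.318 × 703.7 = 223.8 kmol/h = 1ξ₁ + 2ξ₂.
Selectivity: 2ξ₁ / (1ξ₂) = 4.88 → ξ₁ = 2.44 ξ₂.
Substitute: (1·2.44 + 2) ξ₂ = 223.8 → ξ₂ = 50.4 kmol/h, ξ₁ = 123 kmol/h.
Outlet amounts (n = n₀ + Σ ν·ξ):
  Q: 703.7 − 1(123) − 2(50.4) = 479.9
  U: 2663 − 2(123) − 3(50.4) = 2266
  M: 0 + 2(123) = 246
  V: 0 + 1(50.4) = 50.4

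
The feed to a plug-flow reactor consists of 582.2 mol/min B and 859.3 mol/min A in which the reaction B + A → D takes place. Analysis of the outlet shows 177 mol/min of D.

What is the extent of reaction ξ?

ξ = 177 mol/min

For D: n = n₀ + 1ξ → 177 = 0 + 1ξ, giving ξ = 177 mol/min.
Outlet amounts (n = n₀ + ν ξ):
  B: 582.2 − 1(177) = 405.2
  A: 859.3 − 1(177) = 682.3
  D: 0 + 1(177) = 177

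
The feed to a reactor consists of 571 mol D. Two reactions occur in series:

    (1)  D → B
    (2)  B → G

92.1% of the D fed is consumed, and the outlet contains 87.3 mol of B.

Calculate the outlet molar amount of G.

Conversion of D: D consumed = 1ξ₁ = 0.921 × 571 → ξ₁ = 525.9 mol.
B balance: n_B = 0 + 1ξ₁ − 1ξ₂ = 87.3 → ξ₂ = (1·525.9 − 87.3)/1 = 438.6 mol.
Outlet amounts (n = n₀ + Σ ν·ξ):
  D: 571 − 1(525.9) = 45.11
  B: 0 + 1(525.9) − 1(438.6) = 87.3
  G: 0 + 1(438.6) = 438.6

439 mol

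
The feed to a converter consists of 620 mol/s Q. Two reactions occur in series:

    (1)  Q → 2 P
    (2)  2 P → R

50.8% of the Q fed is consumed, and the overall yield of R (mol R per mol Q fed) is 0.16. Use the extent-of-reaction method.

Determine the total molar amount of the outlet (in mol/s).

836 mol/s

Conversion of Q: Q consumed = 1ξ₁ = 0.508 × 620 → ξ₁ = 315 mol/s.
Yield of R: 1ξ₂ / 620 = 0.16 → ξ₂ = 99.2 mol/s.
Outlet amounts (n = n₀ + Σ ν·ξ):
  Q: 620 − 1(315) = 305
  P: 0 + 2(315) − 2(99.2) = 431.5
  R: 0 + 1(99.2) = 99.2
Total out = 305 + 431.5 + 99.2 = 835.8 mol/s.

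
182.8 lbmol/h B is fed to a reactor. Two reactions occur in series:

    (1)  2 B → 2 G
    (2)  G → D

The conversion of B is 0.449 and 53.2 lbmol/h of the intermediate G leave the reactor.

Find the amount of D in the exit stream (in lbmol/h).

28.9 lbmol/h

Conversion of B: B consumed = 2ξ₁ = 0.449 × 182.8 → ξ₁ = 41.04 lbmol/h.
G balance: n_G = 0 + 2ξ₁ − 1ξ₂ = 53.2 → ξ₂ = (2·41.04 − 53.2)/1 = 28.88 lbmol/h.
Outlet amounts (n = n₀ + Σ ν·ξ):
  B: 182.8 − 2(41.04) = 100.7
  G: 0 + 2(41.04) − 1(28.88) = 53.2
  D: 0 + 1(28.88) = 28.88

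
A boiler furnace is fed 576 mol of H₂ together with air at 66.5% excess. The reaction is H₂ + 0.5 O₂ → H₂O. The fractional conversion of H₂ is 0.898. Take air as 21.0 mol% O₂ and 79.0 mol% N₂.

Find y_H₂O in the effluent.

Stoichiometric O₂ = 0.5 × 576 = 288 mol; O₂ fed = 288 × 1.665 = 479.5 mol.
N₂ fed = 479.5 × 79/21 = 1804 mol.
Fuel reacted = 0.898 × 576 → ξ = 517.2 mol.
Outlet (n = n₀ + ν ξ):
  H₂: 576 − 1(517.2) = 58.75
  O₂: 479.5 − 0.5(517.2) = 220.9
  N₂: 1804 (inert)
  H₂O: 0 + 1(517.2) = 517.2
Total out = 2601 mol; y_H₂O = 517.2 / 2601 = 0.1989.

0.199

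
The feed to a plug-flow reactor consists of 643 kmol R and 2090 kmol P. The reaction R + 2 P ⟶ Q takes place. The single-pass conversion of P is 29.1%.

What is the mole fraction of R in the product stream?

P reacted = 0.291 × 2090 = 608.2 kmol; ν_P = −2, so ξ = 608.2/2 = 304.1 kmol.
Outlet amounts (n = n₀ + ν ξ):
  R: 643 − 1(304.1) = 338.9
  P: 2090 − 2(304.1) = 1482
  Q: 0 + 1(304.1) = 304.1
Total out = 2125 kmol; y_R = 338.9 / 2125 = 0.1595.

0.159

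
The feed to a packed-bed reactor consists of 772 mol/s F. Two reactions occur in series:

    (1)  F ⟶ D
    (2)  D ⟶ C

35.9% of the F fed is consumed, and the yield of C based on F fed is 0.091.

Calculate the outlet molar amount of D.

207 mol/s

Conversion of F: F consumed = 1ξ₁ = 0.359 × 772 → ξ₁ = 277.1 mol/s.
Yield of C: 1ξ₂ / 772 = 0.091 → ξ₂ = 70.25 mol/s.
Outlet amounts (n = n₀ + Σ ν·ξ):
  F: 772 − 1(277.1) = 494.9
  D: 0 + 1(277.1) − 1(70.25) = 206.9
  C: 0 + 1(70.25) = 70.25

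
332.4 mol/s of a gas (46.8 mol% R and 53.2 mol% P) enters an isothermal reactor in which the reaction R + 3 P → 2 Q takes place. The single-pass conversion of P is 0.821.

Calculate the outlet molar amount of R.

107 mol/s

P reacted = 0.821 × 176.8 = 145.2 mol/s; ν_P = −3, so ξ = 145.2/3 = 48.39 mol/s.
Outlet amounts (n = n₀ + ν ξ):
  R: 155.6 − 1(48.39) = 107.2
  P: 176.8 − 3(48.39) = 31.65
  Q: 0 + 2(48.39) = 96.79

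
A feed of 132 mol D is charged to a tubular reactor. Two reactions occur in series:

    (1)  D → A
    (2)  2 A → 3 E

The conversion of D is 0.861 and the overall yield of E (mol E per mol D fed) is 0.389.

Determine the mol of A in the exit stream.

Conversion of D: D consumed = 1ξ₁ = 0.861 × 132 → ξ₁ = 113.7 mol.
Yield of E: 3ξ₂ / 132 = 0.389 → ξ₂ = 17.12 mol.
Outlet amounts (n = n₀ + Σ ν·ξ):
  D: 132 − 1(113.7) = 18.35
  A: 0 + 1(113.7) − 2(17.12) = 79.42
  E: 0 + 3(17.12) = 51.35

79.4 mol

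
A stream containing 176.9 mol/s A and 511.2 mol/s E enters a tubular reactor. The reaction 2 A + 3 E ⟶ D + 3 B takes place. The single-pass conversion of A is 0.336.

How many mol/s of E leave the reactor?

A reacted = 0.336 × 176.9 = 59.44 mol/s; ν_A = −2, so ξ = 59.44/2 = 29.72 mol/s.
Outlet amounts (n = n₀ + ν ξ):
  A: 176.9 − 2(29.72) = 117.5
  E: 511.2 − 3(29.72) = 422
  D: 0 + 1(29.72) = 29.72
  B: 0 + 3(29.72) = 89.16

422 mol/s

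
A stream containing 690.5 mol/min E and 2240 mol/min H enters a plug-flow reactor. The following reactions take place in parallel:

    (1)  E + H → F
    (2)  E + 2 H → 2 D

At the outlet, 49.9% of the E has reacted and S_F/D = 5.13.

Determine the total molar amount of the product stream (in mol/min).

2590 mol/min

Conversion of E: E consumed = 0.499 × 690.5 = 344.6 mol/min = 1ξ₁ + 1ξ₂.
Selectivity: 1ξ₁ / (2ξ₂) = 5.13 → ξ₁ = 10.26 ξ₂.
Substitute: (1·10.26 + 1) ξ₂ = 344.6 → ξ₂ = 30.6 mol/min, ξ₁ = 314 mol/min.
Outlet amounts (n = n₀ + Σ ν·ξ):
  E: 690.5 − 1(314) − 1(30.6) = 345.9
  H: 2240 − 1(314) − 2(30.6) = 1865
  F: 0 + 1(314) = 314
  D: 0 + 2(30.6) = 61.2
Total out = 345.9 + 1865 + 314 + 61.2 = 2586 mol/min.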